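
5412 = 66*82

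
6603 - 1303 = 5300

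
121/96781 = 121/96781=0.00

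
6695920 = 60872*110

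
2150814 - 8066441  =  -5915627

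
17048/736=23  +  15/92= 23.16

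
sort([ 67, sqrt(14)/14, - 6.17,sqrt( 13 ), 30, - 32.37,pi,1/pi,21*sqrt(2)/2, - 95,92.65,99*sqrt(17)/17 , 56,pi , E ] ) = [ - 95, - 32.37, - 6.17,sqrt(14)/14,1/pi, E,pi, pi, sqrt(13),21*sqrt(2)/2,99*sqrt(17)/17,30, 56,  67,92.65 ] 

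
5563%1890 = 1783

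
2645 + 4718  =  7363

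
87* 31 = 2697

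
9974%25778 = 9974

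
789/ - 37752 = - 263/12584 = - 0.02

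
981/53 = 981/53=18.51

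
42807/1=42807 =42807.00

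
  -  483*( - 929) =448707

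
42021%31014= 11007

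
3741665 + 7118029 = 10859694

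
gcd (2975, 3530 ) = 5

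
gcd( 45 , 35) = 5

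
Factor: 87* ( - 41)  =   - 3^1*29^1*41^1 = - 3567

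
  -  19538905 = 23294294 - 42833199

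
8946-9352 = -406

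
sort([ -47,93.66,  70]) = [- 47, 70,93.66 ]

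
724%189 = 157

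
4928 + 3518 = 8446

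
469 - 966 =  - 497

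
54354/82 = 27177/41= 662.85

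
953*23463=22360239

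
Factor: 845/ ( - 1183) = -5^1*7^ ( - 1 )=- 5/7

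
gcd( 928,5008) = 16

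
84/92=21/23= 0.91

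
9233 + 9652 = 18885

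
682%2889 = 682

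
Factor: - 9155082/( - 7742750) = 3^1*5^ (  -  3) * 1193^1 * 1279^1*30971^( - 1) = 4577541/3871375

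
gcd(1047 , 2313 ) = 3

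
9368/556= 2342/139 = 16.85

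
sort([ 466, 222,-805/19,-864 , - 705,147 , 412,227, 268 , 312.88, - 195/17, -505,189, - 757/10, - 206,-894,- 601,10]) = [-894,  -  864, - 705, - 601, - 505, - 206, - 757/10,-805/19, - 195/17,  10,147,  189,222 , 227,268 , 312.88,412 , 466]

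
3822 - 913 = 2909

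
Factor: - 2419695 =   -  3^2*5^1*17^1*3163^1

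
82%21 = 19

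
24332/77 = 316 = 316.00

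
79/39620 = 79/39620 = 0.00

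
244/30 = 122/15= 8.13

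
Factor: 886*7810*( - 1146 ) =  - 2^3* 3^1*5^1*11^1  *  71^1*191^1*443^1  =  - 7929930360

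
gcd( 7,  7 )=7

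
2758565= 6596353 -3837788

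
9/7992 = 1/888  =  0.00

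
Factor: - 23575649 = -2081^1*11329^1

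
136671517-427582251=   -  290910734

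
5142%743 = 684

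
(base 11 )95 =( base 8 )150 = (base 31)3b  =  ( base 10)104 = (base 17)62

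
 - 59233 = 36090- 95323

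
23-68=-45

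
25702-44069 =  - 18367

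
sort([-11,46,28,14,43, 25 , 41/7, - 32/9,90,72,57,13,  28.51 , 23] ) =[ - 11, - 32/9, 41/7,13, 14,23,25,28, 28.51,43,46  ,  57,72, 90]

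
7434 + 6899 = 14333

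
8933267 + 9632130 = 18565397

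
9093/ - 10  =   - 910 + 7/10 = -909.30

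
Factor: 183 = 3^1*61^1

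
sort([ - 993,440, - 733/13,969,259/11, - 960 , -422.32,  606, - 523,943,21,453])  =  [-993,-960, - 523,-422.32, - 733/13, 21, 259/11, 440,453, 606,943 , 969 ] 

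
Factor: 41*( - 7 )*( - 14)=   4018 =2^1*7^2 * 41^1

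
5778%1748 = 534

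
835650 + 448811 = 1284461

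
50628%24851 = 926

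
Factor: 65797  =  19^1*3463^1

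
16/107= 16/107 = 0.15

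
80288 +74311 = 154599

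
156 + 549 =705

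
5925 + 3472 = 9397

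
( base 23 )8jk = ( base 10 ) 4689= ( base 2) 1001001010001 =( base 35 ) 3sy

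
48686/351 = 138  +  248/351= 138.71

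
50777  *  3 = 152331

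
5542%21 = 19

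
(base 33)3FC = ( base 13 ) 1944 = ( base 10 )3774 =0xebe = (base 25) 60O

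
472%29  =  8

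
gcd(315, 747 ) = 9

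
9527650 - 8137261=1390389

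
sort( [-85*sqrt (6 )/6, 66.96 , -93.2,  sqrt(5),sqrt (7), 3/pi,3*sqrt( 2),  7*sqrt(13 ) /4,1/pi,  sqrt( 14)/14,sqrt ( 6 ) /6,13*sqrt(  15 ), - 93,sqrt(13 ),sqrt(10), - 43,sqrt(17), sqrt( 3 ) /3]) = [ - 93.2,-93, - 43, - 85 * sqrt( 6)/6, sqrt( 14) /14,1/pi, sqrt(6 )/6,sqrt(3) /3,3/pi,sqrt(5 ),sqrt(7) , sqrt (10),sqrt(13), sqrt( 17 ), 3*sqrt( 2 ),7*sqrt( 13)/4,  13*sqrt(15 ),66.96]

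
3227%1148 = 931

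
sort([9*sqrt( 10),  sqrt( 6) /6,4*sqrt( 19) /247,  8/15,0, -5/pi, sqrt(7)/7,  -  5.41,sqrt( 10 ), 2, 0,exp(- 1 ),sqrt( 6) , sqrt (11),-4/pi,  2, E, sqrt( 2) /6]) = [ -5.41, - 5/pi, - 4/pi, 0,0,4*sqrt(19)/247,sqrt( 2) /6,exp(-1), sqrt(7) /7,sqrt(6)/6, 8/15,2, 2,sqrt( 6 ),E, sqrt( 10),sqrt( 11 ), 9 *sqrt( 10 )] 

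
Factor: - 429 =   -  3^1*11^1*13^1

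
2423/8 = 302 + 7/8 = 302.88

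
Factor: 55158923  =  59^1 *934897^1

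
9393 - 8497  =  896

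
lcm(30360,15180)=30360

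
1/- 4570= - 1/4570 =-0.00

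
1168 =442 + 726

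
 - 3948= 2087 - 6035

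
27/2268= 1/84 = 0.01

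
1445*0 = 0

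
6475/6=1079 + 1/6 = 1079.17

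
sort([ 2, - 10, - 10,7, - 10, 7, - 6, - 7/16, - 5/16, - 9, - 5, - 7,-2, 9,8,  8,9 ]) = [ - 10 , - 10, - 10, -9, - 7, - 6, - 5, - 2, - 7/16, - 5/16,  2,7,7,8,8, 9 , 9]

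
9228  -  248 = 8980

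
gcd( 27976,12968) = 8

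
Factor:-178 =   -  2^1 * 89^1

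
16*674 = 10784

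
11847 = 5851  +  5996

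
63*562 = 35406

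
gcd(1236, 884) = 4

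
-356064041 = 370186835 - 726250876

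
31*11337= 351447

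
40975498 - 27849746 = 13125752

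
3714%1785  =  144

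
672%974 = 672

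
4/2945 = 4/2945 = 0.00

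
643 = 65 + 578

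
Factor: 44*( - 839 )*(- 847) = 31267852 = 2^2*7^1*11^3 * 839^1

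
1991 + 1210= 3201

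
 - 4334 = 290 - 4624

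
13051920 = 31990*408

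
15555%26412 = 15555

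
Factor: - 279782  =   -2^1 *139891^1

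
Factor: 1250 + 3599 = 13^1*373^1 = 4849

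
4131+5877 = 10008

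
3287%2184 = 1103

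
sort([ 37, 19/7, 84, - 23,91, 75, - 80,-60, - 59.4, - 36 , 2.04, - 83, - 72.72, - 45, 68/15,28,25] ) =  [ - 83, - 80, - 72.72,- 60, - 59.4, - 45, - 36 , - 23, 2.04, 19/7,  68/15,  25,28, 37,75, 84, 91] 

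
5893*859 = 5062087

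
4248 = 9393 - 5145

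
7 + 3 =10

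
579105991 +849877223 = 1428983214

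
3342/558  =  5 + 92/93 = 5.99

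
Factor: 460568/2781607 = 2^3* 283^( - 1) * 9829^(-1) * 57571^1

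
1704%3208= 1704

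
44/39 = 1 + 5/39 = 1.13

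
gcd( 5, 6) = 1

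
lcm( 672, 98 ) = 4704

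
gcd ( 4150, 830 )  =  830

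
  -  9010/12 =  - 751 + 1/6 = -750.83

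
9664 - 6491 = 3173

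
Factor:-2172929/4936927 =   -  11^1*23^(-1 )*47^( - 1)*4567^( - 1)*197539^1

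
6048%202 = 190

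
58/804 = 29/402 = 0.07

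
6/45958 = 3/22979 = 0.00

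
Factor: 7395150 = 2^1*3^1*5^2*7^1  *  7043^1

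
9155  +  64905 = 74060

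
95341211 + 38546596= 133887807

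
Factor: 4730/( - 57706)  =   - 5^1 * 61^( - 1) = - 5/61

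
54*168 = 9072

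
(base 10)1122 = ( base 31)156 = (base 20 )2G2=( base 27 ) 1ef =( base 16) 462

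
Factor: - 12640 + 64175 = 5^1 *11^1*937^1=51535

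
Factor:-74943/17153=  - 3^2*11^1 * 17^( - 1)*757^1*1009^( - 1 ) 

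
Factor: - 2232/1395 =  - 2^3*5^( - 1) = - 8/5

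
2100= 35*60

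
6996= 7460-464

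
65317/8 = 8164 + 5/8 = 8164.62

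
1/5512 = 1/5512 = 0.00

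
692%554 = 138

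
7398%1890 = 1728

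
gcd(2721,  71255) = 1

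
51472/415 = 51472/415 = 124.03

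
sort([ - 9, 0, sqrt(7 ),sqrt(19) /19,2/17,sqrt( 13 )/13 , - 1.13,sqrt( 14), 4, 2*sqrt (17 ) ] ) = [ - 9, - 1.13,0, 2/17, sqrt( 19) /19, sqrt( 13)/13, sqrt(7),  sqrt( 14),  4 , 2*sqrt( 17)]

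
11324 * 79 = 894596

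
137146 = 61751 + 75395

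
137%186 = 137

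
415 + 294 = 709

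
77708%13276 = 11328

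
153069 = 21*7289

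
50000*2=100000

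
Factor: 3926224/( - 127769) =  - 2^4*67^ (  -  1 )*1907^(-1 )*245389^1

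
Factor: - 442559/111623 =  - 13^1*59^1*577^1 * 111623^( - 1)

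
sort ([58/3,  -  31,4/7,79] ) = [ -31,4/7,58/3,  79]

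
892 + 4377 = 5269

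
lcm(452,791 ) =3164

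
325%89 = 58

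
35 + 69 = 104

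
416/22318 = 208/11159 = 0.02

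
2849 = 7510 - 4661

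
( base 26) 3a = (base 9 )107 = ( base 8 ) 130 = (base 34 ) 2K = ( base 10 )88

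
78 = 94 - 16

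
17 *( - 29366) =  - 499222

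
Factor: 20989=139^1 * 151^1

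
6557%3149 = 259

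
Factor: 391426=2^1 * 7^1*73^1*383^1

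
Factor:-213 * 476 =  - 101388 = - 2^2*3^1  *7^1 * 17^1* 71^1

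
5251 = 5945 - 694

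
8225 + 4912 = 13137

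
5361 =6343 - 982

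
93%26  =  15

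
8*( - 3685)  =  -29480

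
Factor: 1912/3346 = 2^2*7^ (  -  1 )=4/7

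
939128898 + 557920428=1497049326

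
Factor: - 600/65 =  - 2^3*3^1*5^1*13^( - 1)=- 120/13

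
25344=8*3168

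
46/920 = 1/20 = 0.05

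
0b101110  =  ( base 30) 1G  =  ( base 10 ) 46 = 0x2E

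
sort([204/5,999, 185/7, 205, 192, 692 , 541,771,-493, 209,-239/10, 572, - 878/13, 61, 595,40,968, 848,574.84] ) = [ - 493, - 878/13, - 239/10 , 185/7,40, 204/5,61 , 192, 205,  209,541, 572, 574.84 , 595,692,771, 848, 968, 999 ]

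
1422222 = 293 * 4854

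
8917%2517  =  1366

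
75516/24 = 3146 +1/2 = 3146.50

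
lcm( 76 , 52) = 988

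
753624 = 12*62802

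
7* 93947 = 657629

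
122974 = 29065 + 93909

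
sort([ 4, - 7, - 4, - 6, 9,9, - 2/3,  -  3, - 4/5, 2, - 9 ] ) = [  -  9,-7, - 6, - 4, - 3, - 4/5 , - 2/3,2, 4, 9, 9] 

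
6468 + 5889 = 12357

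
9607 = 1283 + 8324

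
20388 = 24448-4060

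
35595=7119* 5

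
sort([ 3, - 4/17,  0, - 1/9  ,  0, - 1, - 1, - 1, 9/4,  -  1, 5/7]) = [ - 1, - 1, - 1, - 1, - 4/17,  -  1/9, 0, 0, 5/7 , 9/4,3 ] 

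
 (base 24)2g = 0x40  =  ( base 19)37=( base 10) 64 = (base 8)100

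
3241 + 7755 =10996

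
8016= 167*48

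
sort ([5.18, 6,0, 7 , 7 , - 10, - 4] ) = [ - 10, - 4,0, 5.18,  6,7,7]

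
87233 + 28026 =115259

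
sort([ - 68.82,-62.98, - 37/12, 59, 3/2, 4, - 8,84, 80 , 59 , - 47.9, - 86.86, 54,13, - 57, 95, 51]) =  [-86.86, - 68.82, - 62.98, - 57 , - 47.9, - 8, - 37/12, 3/2, 4, 13, 51,  54,59 , 59 , 80,84 , 95]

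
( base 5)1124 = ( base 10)164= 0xa4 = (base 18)92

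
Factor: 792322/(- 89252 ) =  - 2^ (-1)*53^( -1)*941^1  =  -941/106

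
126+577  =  703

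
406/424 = 203/212  =  0.96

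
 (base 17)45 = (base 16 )49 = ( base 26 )2L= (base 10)73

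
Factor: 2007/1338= 2^(- 1)*3^1 = 3/2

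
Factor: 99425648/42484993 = 2^4*7^1*151^1 * 1367^( - 1) * 5879^1*31079^(  -  1 )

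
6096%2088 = 1920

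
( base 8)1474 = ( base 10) 828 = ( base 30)ri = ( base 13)4B9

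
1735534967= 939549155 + 795985812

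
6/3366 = 1/561 = 0.00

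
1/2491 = 1/2491 = 0.00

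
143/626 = 143/626 = 0.23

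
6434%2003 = 425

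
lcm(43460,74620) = 3954860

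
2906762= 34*85493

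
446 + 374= 820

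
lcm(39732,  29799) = 119196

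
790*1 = 790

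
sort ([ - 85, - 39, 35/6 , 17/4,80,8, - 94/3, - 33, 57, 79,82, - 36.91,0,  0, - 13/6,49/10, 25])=[ - 85, - 39, - 36.91  , - 33, - 94/3, - 13/6, 0,0,  17/4, 49/10, 35/6,8, 25, 57,79,80,82] 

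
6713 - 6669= 44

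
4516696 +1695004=6211700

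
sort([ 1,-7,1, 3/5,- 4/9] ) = [ - 7, - 4/9, 3/5,1, 1]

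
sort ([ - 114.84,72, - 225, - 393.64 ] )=[ - 393.64, - 225, - 114.84, 72 ] 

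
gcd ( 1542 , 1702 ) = 2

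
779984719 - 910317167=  - 130332448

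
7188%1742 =220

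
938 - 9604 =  - 8666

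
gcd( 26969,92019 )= 1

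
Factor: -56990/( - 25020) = 41/18 = 2^( - 1)*3^(  -  2)*41^1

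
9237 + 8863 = 18100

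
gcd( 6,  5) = 1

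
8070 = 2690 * 3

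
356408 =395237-38829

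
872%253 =113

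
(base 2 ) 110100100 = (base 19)132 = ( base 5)3140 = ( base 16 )1a4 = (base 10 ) 420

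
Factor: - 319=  - 11^1* 29^1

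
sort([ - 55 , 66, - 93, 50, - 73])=[  -  93 , - 73, - 55,50, 66]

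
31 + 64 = 95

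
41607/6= 13869/2  =  6934.50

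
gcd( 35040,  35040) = 35040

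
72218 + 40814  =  113032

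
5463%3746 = 1717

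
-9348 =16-9364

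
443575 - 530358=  - 86783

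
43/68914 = 43/68914  =  0.00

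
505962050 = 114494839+391467211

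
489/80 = 489/80=6.11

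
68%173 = 68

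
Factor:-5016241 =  -17^1 * 295073^1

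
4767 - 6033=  - 1266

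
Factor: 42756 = 2^2*3^1*7^1*509^1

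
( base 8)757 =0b111101111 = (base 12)353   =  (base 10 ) 495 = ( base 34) EJ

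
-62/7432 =-1 + 3685/3716 = -0.01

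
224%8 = 0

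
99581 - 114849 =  - 15268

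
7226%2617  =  1992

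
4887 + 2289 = 7176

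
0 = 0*( - 521)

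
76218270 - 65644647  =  10573623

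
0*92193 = 0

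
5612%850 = 512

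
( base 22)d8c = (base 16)1950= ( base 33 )5vc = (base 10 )6480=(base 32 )6ag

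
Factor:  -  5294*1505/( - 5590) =18529/13 =7^1*13^( - 1 )*2647^1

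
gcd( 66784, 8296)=8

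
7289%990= 359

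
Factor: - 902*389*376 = -2^4*11^1* 41^1* 47^1*389^1 =- 131930128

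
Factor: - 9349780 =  - 2^2 *5^1*11^1 * 42499^1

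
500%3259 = 500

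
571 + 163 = 734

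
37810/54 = 18905/27= 700.19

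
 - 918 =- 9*102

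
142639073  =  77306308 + 65332765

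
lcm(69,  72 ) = 1656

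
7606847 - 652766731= - 645159884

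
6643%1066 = 247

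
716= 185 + 531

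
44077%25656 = 18421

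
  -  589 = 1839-2428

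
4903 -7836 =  - 2933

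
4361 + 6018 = 10379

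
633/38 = 16 + 25/38 = 16.66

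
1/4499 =1/4499 = 0.00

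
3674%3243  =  431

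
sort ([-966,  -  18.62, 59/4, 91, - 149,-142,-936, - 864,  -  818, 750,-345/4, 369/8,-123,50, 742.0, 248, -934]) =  [  -  966, - 936, - 934,-864,-818,-149,-142 , - 123,-345/4, - 18.62, 59/4, 369/8,50 , 91 , 248, 742.0,750]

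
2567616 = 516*4976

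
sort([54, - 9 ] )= [ - 9, 54 ]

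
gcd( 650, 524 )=2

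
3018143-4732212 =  - 1714069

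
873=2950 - 2077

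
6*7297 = 43782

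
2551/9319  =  2551/9319=0.27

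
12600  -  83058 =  - 70458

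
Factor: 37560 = 2^3*3^1*5^1*313^1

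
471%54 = 39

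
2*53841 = 107682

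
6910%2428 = 2054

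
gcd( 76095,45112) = 1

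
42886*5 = 214430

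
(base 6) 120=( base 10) 48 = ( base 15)33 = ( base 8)60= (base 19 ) 2a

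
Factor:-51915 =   -  3^1*5^1*3461^1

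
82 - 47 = 35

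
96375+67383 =163758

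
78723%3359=1466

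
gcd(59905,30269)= 1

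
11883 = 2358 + 9525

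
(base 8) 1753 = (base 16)3EB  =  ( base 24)1hj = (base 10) 1003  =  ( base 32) vb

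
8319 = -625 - - 8944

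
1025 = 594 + 431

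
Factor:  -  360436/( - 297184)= 359/296  =  2^( - 3) * 37^ (-1) * 359^1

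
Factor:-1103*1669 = -1840907 = -  1103^1*1669^1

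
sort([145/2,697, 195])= [145/2,195,697]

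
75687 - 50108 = 25579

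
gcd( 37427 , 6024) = 1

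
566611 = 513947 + 52664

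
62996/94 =670 + 8/47 = 670.17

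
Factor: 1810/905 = 2^1 = 2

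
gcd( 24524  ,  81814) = 2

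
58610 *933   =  54683130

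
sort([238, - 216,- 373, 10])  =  [ - 373, - 216, 10 , 238 ] 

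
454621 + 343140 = 797761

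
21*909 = 19089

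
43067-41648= 1419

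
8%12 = 8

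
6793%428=373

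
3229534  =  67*48202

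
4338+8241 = 12579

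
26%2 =0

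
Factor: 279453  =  3^1*93151^1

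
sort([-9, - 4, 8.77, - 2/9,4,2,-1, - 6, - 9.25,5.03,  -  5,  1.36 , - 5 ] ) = [ - 9.25, -9, - 6,  -  5 , - 5, -4, - 1,-2/9, 1.36,2, 4,5.03, 8.77] 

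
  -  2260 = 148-2408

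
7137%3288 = 561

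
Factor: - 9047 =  - 83^1*109^1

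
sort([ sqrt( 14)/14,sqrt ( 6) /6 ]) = [ sqrt( 14 ) /14,sqrt( 6)/6 ]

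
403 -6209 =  - 5806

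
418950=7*59850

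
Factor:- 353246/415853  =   -694/817 = - 2^1  *  19^ ( - 1)*43^( - 1)*347^1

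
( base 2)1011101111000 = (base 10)6008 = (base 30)6K8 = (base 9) 8215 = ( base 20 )f08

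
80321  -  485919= - 405598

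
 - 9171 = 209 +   -  9380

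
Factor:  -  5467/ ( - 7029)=3^( - 2) * 7^1 = 7/9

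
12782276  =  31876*401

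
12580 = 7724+4856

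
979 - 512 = 467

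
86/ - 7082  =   - 1+3498/3541 = -  0.01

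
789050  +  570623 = 1359673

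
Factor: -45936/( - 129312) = 319/898 = 2^(-1 ) * 11^1*29^1*449^( - 1)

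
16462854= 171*96274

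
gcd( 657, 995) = 1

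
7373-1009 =6364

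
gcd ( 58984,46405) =1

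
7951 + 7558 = 15509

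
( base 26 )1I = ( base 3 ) 1122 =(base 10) 44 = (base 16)2C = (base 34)1A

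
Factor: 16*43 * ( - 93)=-2^4*3^1*31^1*43^1=- 63984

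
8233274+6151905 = 14385179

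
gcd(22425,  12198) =3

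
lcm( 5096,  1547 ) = 86632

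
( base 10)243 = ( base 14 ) 135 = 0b11110011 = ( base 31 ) 7Q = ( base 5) 1433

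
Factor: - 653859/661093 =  - 3^3*61^1*397^1*661093^( - 1 )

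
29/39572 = 29/39572 = 0.00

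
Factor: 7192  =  2^3*29^1*31^1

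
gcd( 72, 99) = 9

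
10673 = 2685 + 7988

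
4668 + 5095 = 9763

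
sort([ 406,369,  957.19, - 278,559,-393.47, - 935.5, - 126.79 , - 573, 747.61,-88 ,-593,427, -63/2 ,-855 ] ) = [ - 935.5, - 855, - 593, - 573, - 393.47, - 278, - 126.79, - 88, - 63/2 , 369,406,  427 , 559,747.61,957.19]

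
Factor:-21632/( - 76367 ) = 2^7*13^2*76367^( - 1 ) 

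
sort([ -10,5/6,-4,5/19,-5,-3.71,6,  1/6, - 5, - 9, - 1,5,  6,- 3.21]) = [ - 10,-9,-5,-5, - 4 ,- 3.71,  -  3.21, - 1,1/6, 5/19,5/6,5, 6, 6]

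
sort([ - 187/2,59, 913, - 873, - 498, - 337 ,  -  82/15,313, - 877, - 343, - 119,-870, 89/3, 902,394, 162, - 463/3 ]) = [ - 877, - 873, - 870,  -  498,-343, - 337, - 463/3, - 119, - 187/2, - 82/15, 89/3,  59  ,  162, 313, 394, 902,913]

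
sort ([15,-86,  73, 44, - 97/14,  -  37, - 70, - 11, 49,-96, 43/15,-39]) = [ - 96, - 86, - 70, - 39, - 37, - 11,-97/14,  43/15,15,  44, 49,  73]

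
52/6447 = 52/6447  =  0.01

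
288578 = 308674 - 20096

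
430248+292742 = 722990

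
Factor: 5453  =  7^1*19^1*41^1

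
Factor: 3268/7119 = 2^2 * 3^ (-2)*7^( - 1)*19^1*43^1 * 113^( - 1 )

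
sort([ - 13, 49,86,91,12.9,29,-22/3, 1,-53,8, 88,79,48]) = [ - 53, - 13 ,-22/3, 1, 8,12.9,  29, 48,49, 79, 86,88,91 ]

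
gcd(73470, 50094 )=6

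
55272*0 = 0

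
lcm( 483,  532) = 36708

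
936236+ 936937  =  1873173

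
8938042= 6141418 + 2796624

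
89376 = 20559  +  68817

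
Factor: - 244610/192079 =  - 2^1*5^1*61^1*479^( - 1) =- 610/479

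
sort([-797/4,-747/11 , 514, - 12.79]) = [-797/4 , - 747/11, - 12.79, 514]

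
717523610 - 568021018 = 149502592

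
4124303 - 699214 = 3425089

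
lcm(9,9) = 9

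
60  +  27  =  87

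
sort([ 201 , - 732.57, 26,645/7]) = [ - 732.57,26,645/7,201 ] 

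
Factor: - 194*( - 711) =2^1*3^2 * 79^1*97^1 = 137934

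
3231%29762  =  3231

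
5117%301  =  0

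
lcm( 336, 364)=4368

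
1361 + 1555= 2916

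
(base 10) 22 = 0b10110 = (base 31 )m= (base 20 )12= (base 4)112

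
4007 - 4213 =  - 206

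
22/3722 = 11/1861 = 0.01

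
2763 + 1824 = 4587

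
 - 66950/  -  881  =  66950/881= 75.99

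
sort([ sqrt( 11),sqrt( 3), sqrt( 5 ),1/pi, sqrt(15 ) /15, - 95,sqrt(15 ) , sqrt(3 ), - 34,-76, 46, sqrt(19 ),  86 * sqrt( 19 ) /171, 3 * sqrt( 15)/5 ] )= [ - 95, - 76, - 34, sqrt( 15 )/15 , 1/pi, sqrt( 3), sqrt( 3) , 86 * sqrt( 19)/171, sqrt( 5 ),3 * sqrt( 15 ) /5,sqrt( 11 ), sqrt( 15 ) , sqrt( 19), 46 ]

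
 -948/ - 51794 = 474/25897= 0.02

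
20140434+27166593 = 47307027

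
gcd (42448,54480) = 16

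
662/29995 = 662/29995 = 0.02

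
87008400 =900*96676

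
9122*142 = 1295324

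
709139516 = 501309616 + 207829900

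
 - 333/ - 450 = 37/50 = 0.74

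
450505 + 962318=1412823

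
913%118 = 87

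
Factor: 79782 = 2^1*3^1*13297^1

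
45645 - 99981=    - 54336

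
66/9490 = 33/4745 = 0.01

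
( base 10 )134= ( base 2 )10000110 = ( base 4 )2012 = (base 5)1014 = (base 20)6e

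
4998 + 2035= 7033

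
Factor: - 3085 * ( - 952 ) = 2936920  =  2^3 * 5^1 * 7^1*17^1*617^1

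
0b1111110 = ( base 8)176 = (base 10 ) 126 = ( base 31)42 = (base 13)99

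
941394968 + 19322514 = 960717482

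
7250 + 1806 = 9056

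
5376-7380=- 2004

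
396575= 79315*5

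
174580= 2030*86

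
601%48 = 25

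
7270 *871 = 6332170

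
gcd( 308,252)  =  28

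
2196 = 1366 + 830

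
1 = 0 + 1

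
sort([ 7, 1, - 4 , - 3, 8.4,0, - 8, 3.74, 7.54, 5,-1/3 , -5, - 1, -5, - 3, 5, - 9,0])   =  [ - 9, - 8,-5, - 5,-4, - 3, - 3,-1, -1/3, 0, 0, 1, 3.74, 5,5, 7,7.54 , 8.4]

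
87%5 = 2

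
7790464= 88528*88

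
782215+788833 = 1571048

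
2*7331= 14662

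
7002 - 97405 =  - 90403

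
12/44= 3/11 = 0.27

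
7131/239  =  29 + 200/239 = 29.84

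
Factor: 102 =2^1 * 3^1 * 17^1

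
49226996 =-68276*( - 721)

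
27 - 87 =  -  60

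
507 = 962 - 455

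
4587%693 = 429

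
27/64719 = 1/2397 = 0.00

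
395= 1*395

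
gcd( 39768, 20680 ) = 8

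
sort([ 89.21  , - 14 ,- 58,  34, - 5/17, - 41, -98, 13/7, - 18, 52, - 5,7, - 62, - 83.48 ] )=[ - 98,-83.48, - 62, - 58, - 41, - 18, - 14, - 5, - 5/17,13/7 , 7, 34, 52, 89.21 ] 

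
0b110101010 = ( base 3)120210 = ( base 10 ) 426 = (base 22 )J8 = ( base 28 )f6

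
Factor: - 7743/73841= -3^1*29^1*41^( - 1 )*89^1*1801^(  -  1)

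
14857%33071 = 14857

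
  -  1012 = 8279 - 9291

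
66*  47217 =3116322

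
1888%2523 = 1888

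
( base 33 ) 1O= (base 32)1p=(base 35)1m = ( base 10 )57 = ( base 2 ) 111001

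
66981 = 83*807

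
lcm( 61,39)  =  2379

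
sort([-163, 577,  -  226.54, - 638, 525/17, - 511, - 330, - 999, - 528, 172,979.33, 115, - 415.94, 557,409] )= [ - 999, - 638, - 528 , - 511, - 415.94, - 330, - 226.54 ,-163, 525/17,115,172,409, 557,577,979.33] 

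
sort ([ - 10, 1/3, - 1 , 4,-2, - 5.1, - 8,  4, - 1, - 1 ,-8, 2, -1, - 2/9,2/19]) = [ - 10, - 8, - 8, - 5.1, - 2,-1,-1, - 1, - 1, - 2/9, 2/19,1/3 , 2, 4, 4] 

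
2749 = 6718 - 3969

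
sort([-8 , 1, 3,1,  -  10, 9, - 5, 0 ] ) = [ - 10, - 8, - 5, 0,1, 1,3,9 ]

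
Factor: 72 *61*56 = 245952 = 2^6 * 3^2* 7^1*61^1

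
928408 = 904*1027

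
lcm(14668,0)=0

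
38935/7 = 38935/7= 5562.14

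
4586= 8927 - 4341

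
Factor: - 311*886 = -2^1*311^1 * 443^1 = - 275546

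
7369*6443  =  47478467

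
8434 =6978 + 1456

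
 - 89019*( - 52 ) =4628988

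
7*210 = 1470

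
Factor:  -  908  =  -2^2* 227^1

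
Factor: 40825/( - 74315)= - 8165/14863  =  - 5^1*23^1*71^1*89^( - 1 )*167^( - 1) 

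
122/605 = 122/605 = 0.20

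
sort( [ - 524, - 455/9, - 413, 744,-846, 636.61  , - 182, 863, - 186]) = [-846,  -  524, - 413,-186 , - 182, - 455/9,636.61,  744,863]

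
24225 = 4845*5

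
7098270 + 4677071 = 11775341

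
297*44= 13068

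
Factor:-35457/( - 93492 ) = 223/588 = 2^( - 2)*3^( - 1)*7^( - 2)*223^1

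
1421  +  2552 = 3973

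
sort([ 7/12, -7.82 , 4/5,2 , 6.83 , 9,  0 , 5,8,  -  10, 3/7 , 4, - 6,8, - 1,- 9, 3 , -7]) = [-10, - 9 ,-7.82, - 7, - 6 , - 1,  0, 3/7, 7/12 , 4/5, 2,3, 4 , 5, 6.83, 8 , 8, 9 ]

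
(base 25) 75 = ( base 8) 264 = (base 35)55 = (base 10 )180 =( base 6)500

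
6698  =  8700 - 2002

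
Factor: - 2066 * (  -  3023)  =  6245518=2^1*1033^1*3023^1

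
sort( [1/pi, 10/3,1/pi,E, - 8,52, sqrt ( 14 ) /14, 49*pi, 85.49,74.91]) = [-8,sqrt( 14) /14,1/pi,1/pi, E,10/3, 52  ,  74.91,85.49,49*pi]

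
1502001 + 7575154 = 9077155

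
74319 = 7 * 10617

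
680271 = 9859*69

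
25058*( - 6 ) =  -150348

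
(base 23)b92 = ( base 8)13614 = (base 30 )6ks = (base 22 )CA0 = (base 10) 6028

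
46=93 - 47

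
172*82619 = 14210468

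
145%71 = 3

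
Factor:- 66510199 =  - 7^2*1357351^1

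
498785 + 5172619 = 5671404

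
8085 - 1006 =7079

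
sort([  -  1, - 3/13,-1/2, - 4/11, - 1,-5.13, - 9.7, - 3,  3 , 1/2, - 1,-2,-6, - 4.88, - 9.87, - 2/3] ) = [-9.87, - 9.7, - 6,-5.13, - 4.88,-3,-2, - 1, - 1, - 1,  -  2/3,-1/2 ,-4/11,-3/13,1/2,3 ]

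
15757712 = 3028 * 5204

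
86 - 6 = 80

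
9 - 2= 7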